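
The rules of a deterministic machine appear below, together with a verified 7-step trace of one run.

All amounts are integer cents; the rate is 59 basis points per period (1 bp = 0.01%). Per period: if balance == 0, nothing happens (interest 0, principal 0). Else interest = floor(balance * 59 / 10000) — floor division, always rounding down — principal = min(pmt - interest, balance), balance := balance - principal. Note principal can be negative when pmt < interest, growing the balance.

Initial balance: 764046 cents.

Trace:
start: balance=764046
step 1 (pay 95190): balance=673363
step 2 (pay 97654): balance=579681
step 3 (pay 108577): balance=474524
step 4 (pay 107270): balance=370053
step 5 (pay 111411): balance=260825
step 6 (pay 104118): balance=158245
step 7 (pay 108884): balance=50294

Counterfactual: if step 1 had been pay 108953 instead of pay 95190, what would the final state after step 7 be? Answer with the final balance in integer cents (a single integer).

36037

(re-executing from step 1 with the substitution; state before step 1: balance=764046)
step 1 (pay 108953): balance=659600
step 2 (pay 97654): balance=565837
step 3 (pay 108577): balance=460598
step 4 (pay 107270): balance=356045
step 5 (pay 111411): balance=246734
step 6 (pay 104118): balance=144071
step 7 (pay 108884): balance=36037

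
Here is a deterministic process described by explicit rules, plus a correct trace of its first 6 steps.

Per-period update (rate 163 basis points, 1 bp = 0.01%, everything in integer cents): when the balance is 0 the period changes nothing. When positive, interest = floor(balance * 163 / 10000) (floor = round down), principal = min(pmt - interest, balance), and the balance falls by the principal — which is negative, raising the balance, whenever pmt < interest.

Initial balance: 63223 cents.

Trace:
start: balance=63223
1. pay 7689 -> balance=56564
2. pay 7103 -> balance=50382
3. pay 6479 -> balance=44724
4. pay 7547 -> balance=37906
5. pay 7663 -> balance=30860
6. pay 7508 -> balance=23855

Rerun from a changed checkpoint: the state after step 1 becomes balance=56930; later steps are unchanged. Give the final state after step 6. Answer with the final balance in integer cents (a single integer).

24252

state after step 1 := balance=56930
2. pay 7103 -> balance=50754
3. pay 6479 -> balance=45102
4. pay 7547 -> balance=38290
5. pay 7663 -> balance=31251
6. pay 7508 -> balance=24252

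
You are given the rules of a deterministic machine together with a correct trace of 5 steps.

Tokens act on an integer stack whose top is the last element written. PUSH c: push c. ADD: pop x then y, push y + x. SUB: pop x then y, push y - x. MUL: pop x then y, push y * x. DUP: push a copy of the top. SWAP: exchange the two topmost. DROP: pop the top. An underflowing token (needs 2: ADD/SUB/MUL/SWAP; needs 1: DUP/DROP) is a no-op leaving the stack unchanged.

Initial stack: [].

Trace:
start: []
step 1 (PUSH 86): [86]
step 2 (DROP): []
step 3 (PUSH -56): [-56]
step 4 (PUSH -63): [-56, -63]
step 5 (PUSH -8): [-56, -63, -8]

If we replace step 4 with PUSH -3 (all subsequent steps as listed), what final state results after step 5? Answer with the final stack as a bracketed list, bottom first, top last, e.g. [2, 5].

(re-executing from step 4 with the substitution; state before step 4: [-56])
step 4 (PUSH -3): [-56, -3]
step 5 (PUSH -8): [-56, -3, -8]

[-56, -3, -8]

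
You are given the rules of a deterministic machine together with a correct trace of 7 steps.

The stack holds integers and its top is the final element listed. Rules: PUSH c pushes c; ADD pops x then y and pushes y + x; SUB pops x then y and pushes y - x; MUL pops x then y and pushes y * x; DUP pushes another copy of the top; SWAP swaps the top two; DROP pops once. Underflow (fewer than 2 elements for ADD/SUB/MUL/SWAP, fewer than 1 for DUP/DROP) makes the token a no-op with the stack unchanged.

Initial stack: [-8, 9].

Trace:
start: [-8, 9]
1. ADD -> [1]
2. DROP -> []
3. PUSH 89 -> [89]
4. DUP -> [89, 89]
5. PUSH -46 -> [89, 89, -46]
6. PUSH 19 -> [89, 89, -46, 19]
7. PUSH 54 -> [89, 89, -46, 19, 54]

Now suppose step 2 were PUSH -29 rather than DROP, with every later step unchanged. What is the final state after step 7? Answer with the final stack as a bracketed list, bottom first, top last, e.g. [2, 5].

(re-executing from step 2 with the substitution; state before step 2: [1])
2. PUSH -29 -> [1, -29]
3. PUSH 89 -> [1, -29, 89]
4. DUP -> [1, -29, 89, 89]
5. PUSH -46 -> [1, -29, 89, 89, -46]
6. PUSH 19 -> [1, -29, 89, 89, -46, 19]
7. PUSH 54 -> [1, -29, 89, 89, -46, 19, 54]

[1, -29, 89, 89, -46, 19, 54]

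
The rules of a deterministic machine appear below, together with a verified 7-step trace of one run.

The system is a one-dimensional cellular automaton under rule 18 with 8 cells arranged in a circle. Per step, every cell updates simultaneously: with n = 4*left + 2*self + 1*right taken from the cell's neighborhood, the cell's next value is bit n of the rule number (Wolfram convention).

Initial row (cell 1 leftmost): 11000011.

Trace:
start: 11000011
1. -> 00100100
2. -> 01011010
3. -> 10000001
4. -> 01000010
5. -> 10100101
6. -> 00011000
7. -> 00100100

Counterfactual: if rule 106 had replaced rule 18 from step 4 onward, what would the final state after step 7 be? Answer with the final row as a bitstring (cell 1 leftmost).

00011001

(re-executing steps 4..7 under rule 106; state before step 4: 10000001)
4. -> 10000011
5. -> 10000110
6. -> 00001111
7. -> 00011001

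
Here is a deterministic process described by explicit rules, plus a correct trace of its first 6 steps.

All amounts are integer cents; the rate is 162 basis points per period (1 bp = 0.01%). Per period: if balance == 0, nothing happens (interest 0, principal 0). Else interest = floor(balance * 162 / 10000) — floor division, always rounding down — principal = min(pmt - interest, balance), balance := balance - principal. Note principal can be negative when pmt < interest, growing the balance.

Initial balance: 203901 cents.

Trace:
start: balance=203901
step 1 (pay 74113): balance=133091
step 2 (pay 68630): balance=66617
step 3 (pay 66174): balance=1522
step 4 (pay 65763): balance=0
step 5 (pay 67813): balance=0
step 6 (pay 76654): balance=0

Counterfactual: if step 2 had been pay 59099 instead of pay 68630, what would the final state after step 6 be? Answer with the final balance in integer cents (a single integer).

0

(re-executing from step 2 with the substitution; state before step 2: balance=133091)
step 2 (pay 59099): balance=76148
step 3 (pay 66174): balance=11207
step 4 (pay 65763): balance=0
step 5 (pay 67813): balance=0
step 6 (pay 76654): balance=0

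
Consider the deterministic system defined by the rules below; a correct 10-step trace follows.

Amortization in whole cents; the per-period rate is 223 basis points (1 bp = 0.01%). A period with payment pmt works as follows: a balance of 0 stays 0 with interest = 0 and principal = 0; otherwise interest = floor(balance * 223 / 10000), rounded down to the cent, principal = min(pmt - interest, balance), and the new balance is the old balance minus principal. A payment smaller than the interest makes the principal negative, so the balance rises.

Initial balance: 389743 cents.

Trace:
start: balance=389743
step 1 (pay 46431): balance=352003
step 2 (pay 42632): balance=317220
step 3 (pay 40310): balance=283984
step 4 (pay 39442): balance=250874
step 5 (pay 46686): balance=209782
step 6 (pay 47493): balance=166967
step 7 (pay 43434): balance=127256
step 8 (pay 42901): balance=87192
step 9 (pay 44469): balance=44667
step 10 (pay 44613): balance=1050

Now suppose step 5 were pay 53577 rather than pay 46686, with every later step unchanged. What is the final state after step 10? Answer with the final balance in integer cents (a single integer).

0

(re-executing from step 5 with the substitution; state before step 5: balance=250874)
step 5 (pay 53577): balance=202891
step 6 (pay 47493): balance=159922
step 7 (pay 43434): balance=120054
step 8 (pay 42901): balance=79830
step 9 (pay 44469): balance=37141
step 10 (pay 44613): balance=0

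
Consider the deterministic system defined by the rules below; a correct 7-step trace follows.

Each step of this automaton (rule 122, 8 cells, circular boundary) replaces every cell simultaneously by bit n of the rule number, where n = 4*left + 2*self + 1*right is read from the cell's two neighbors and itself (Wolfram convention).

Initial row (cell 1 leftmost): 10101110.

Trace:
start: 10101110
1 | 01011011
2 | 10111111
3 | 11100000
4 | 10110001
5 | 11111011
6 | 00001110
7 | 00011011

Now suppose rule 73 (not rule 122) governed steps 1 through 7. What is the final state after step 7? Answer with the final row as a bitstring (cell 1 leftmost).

(re-executing steps 1..7 under rule 73; state before step 1: 10101110)
1 | 00001010
2 | 11100000
3 | 10101110
4 | 00001010
5 | 11100000
6 | 10101110
7 | 00001010

00001010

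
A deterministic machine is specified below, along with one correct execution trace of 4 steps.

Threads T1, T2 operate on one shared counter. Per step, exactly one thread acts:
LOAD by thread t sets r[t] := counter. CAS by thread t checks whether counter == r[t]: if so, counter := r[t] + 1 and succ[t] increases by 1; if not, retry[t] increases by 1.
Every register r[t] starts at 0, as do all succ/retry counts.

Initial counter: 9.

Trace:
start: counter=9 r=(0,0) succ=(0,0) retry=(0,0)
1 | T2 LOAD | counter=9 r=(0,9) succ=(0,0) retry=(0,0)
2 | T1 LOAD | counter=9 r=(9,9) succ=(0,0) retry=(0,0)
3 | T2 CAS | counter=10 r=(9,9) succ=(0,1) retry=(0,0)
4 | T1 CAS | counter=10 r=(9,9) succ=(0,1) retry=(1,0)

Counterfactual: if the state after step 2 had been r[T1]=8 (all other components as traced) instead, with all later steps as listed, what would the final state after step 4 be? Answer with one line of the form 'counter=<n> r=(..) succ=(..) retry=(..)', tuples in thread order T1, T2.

counter=10 r=(8,9) succ=(0,1) retry=(1,0)

state after step 2 := counter=9 r=(8,9) succ=(0,0) retry=(0,0)
3 | T2 CAS | counter=10 r=(8,9) succ=(0,1) retry=(0,0)
4 | T1 CAS | counter=10 r=(8,9) succ=(0,1) retry=(1,0)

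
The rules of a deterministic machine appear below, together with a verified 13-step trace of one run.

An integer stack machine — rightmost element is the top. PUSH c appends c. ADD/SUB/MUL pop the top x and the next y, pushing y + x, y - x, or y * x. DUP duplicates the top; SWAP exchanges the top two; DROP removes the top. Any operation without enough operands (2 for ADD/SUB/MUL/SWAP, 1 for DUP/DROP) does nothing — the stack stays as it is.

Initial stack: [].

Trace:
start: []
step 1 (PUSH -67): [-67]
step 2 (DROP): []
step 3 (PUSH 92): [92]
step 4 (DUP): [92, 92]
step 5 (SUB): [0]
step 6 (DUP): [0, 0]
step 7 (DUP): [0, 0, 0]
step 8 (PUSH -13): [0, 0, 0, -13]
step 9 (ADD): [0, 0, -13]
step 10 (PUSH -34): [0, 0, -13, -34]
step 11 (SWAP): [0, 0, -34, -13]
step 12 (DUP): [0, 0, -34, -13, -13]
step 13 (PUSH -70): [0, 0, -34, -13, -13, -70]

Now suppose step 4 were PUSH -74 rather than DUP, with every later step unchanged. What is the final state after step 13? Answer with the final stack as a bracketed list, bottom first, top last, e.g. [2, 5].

(re-executing from step 4 with the substitution; state before step 4: [92])
step 4 (PUSH -74): [92, -74]
step 5 (SUB): [166]
step 6 (DUP): [166, 166]
step 7 (DUP): [166, 166, 166]
step 8 (PUSH -13): [166, 166, 166, -13]
step 9 (ADD): [166, 166, 153]
step 10 (PUSH -34): [166, 166, 153, -34]
step 11 (SWAP): [166, 166, -34, 153]
step 12 (DUP): [166, 166, -34, 153, 153]
step 13 (PUSH -70): [166, 166, -34, 153, 153, -70]

[166, 166, -34, 153, 153, -70]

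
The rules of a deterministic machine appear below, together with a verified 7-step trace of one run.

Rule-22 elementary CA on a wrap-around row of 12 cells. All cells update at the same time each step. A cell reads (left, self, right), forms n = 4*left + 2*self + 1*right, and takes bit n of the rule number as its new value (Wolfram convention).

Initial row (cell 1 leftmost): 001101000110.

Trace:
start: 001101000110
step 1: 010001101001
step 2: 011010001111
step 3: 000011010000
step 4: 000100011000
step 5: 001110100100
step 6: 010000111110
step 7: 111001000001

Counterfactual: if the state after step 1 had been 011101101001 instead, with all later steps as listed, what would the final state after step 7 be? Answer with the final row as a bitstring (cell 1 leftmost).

000000001111

state after step 1 := 011101101001
step 2: 000000001111
step 3: 100000010000
step 4: 110000111001
step 5: 001001000110
step 6: 011111101001
step 7: 000000001111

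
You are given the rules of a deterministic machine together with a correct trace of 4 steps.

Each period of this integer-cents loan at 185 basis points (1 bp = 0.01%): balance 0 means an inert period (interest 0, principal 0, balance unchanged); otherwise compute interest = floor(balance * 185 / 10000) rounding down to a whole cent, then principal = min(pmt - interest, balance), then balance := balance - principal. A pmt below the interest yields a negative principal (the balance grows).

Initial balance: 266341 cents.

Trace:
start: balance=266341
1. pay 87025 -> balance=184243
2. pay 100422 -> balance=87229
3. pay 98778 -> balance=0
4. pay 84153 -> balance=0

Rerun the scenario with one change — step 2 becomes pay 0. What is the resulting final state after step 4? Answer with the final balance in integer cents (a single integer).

9899

(re-executing from step 2 with the substitution; state before step 2: balance=184243)
2. pay 0 -> balance=187651
3. pay 98778 -> balance=92344
4. pay 84153 -> balance=9899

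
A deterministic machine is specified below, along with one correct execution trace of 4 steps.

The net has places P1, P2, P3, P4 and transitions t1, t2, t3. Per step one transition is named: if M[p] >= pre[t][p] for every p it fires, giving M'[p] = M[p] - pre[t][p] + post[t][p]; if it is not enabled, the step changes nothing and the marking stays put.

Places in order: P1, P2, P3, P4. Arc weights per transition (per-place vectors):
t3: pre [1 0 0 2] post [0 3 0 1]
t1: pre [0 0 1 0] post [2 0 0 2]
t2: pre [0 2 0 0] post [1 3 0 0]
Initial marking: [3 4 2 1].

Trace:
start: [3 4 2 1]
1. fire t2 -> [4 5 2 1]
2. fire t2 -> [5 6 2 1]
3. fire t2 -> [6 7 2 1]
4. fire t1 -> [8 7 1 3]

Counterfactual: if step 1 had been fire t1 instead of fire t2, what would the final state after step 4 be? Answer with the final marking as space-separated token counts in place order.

9 6 0 5

(re-executing from step 1 with the substitution; state before step 1: [3 4 2 1])
1. fire t1 -> [5 4 1 3]
2. fire t2 -> [6 5 1 3]
3. fire t2 -> [7 6 1 3]
4. fire t1 -> [9 6 0 5]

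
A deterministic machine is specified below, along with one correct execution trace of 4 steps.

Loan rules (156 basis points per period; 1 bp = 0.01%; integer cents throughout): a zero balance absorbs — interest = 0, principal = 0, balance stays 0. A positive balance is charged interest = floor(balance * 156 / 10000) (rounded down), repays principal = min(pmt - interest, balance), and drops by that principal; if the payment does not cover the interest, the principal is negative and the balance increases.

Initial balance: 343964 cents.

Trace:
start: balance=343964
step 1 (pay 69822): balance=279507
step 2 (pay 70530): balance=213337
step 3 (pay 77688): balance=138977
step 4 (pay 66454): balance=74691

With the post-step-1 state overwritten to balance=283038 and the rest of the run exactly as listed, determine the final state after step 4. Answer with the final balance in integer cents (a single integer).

state after step 1 := balance=283038
step 2 (pay 70530): balance=216923
step 3 (pay 77688): balance=142618
step 4 (pay 66454): balance=78388

78388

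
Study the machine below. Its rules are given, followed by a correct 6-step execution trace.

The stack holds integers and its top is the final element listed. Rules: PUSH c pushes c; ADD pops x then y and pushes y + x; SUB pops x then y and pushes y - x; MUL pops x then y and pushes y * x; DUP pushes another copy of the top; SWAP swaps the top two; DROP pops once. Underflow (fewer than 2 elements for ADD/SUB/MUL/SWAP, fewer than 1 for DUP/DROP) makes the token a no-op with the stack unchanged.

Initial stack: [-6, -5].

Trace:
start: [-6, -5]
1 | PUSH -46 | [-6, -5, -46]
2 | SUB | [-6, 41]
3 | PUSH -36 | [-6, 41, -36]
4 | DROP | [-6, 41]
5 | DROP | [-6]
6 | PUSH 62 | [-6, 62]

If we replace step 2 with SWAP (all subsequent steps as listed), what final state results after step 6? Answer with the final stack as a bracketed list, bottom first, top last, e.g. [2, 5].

[-6, -46, 62]

(re-executing from step 2 with the substitution; state before step 2: [-6, -5, -46])
2 | SWAP | [-6, -46, -5]
3 | PUSH -36 | [-6, -46, -5, -36]
4 | DROP | [-6, -46, -5]
5 | DROP | [-6, -46]
6 | PUSH 62 | [-6, -46, 62]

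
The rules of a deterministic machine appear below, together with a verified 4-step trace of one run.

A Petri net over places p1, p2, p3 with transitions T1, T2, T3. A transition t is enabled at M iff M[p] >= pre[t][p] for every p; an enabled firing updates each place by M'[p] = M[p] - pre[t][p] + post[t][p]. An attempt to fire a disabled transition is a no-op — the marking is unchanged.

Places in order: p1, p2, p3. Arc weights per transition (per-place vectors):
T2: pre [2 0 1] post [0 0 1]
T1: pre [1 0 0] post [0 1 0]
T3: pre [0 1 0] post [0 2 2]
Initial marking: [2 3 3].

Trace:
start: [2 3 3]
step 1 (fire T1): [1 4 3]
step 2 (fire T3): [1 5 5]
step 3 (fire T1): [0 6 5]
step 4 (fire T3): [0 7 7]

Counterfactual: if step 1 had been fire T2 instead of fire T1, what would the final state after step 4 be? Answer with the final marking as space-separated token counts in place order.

0 5 7

(re-executing from step 1 with the substitution; state before step 1: [2 3 3])
step 1 (fire T2): [0 3 3]
step 2 (fire T3): [0 4 5]
step 3 (fire T1): [0 4 5]
step 4 (fire T3): [0 5 7]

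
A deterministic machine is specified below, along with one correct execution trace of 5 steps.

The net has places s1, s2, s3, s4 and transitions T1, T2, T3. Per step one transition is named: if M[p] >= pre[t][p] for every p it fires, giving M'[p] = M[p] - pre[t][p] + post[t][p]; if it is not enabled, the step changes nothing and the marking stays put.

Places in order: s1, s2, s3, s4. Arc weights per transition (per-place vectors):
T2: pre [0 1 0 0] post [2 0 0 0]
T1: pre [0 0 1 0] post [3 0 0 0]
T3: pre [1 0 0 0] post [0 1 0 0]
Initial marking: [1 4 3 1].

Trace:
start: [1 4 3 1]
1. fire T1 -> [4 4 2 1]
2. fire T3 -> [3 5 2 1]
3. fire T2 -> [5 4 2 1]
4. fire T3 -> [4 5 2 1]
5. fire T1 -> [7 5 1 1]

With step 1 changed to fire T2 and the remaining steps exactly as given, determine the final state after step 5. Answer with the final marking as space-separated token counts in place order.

(re-executing from step 1 with the substitution; state before step 1: [1 4 3 1])
1. fire T2 -> [3 3 3 1]
2. fire T3 -> [2 4 3 1]
3. fire T2 -> [4 3 3 1]
4. fire T3 -> [3 4 3 1]
5. fire T1 -> [6 4 2 1]

6 4 2 1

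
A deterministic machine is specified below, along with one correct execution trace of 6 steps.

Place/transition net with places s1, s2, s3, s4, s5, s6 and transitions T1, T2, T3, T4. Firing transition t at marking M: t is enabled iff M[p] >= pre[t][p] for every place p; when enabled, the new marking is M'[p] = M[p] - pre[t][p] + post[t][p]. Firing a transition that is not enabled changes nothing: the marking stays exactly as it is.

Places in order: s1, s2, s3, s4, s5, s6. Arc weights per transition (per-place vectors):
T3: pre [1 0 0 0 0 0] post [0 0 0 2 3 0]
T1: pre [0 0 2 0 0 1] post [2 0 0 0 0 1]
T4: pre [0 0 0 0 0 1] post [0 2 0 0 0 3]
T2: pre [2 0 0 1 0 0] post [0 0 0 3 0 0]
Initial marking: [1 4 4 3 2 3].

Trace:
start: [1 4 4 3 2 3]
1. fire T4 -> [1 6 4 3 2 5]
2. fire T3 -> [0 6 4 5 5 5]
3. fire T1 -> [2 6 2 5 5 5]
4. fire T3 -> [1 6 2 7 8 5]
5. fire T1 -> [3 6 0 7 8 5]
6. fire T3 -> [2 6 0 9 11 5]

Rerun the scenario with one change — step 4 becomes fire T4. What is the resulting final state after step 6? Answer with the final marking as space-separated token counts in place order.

3 8 0 7 8 7

(re-executing from step 4 with the substitution; state before step 4: [2 6 2 5 5 5])
4. fire T4 -> [2 8 2 5 5 7]
5. fire T1 -> [4 8 0 5 5 7]
6. fire T3 -> [3 8 0 7 8 7]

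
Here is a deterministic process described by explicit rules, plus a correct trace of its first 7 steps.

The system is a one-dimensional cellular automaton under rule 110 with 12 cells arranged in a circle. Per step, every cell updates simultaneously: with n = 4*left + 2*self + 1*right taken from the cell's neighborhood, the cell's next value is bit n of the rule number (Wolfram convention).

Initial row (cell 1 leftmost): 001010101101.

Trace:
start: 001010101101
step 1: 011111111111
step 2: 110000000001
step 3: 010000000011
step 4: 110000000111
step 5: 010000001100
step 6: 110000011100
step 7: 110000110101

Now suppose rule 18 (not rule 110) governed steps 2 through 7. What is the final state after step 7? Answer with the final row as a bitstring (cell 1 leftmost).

000000000000

(re-executing steps 2..7 under rule 18; state before step 2: 011111111111)
step 2: 000000000000
step 3: 000000000000
step 4: 000000000000
step 5: 000000000000
step 6: 000000000000
step 7: 000000000000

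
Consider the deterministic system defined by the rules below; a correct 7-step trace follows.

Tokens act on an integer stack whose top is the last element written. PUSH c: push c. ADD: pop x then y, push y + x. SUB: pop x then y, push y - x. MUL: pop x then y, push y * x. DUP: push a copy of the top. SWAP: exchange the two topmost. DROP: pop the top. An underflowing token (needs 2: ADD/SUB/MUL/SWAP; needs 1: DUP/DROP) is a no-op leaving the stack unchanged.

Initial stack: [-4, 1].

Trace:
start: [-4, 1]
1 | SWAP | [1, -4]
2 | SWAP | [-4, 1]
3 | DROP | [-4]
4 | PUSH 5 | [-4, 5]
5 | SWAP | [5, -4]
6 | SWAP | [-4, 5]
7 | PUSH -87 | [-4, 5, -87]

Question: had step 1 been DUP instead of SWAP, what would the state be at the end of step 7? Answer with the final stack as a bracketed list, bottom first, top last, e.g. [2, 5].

(re-executing from step 1 with the substitution; state before step 1: [-4, 1])
1 | DUP | [-4, 1, 1]
2 | SWAP | [-4, 1, 1]
3 | DROP | [-4, 1]
4 | PUSH 5 | [-4, 1, 5]
5 | SWAP | [-4, 5, 1]
6 | SWAP | [-4, 1, 5]
7 | PUSH -87 | [-4, 1, 5, -87]

[-4, 1, 5, -87]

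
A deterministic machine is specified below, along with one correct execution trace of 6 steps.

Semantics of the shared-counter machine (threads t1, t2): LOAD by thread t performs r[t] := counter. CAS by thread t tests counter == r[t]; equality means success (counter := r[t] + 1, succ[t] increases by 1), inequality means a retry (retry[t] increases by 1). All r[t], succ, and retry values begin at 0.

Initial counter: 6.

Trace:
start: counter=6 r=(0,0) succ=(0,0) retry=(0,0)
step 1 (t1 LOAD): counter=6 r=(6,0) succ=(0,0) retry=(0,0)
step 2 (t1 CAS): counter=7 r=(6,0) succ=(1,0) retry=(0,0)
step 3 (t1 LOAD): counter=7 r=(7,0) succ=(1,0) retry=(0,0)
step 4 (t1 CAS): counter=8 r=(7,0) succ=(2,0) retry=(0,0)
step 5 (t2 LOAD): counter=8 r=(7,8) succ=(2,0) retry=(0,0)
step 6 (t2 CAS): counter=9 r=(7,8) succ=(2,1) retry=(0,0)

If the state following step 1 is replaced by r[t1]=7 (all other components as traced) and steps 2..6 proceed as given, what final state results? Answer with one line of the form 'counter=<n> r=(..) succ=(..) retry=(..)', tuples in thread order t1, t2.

state after step 1 := counter=6 r=(7,0) succ=(0,0) retry=(0,0)
step 2 (t1 CAS): counter=6 r=(7,0) succ=(0,0) retry=(1,0)
step 3 (t1 LOAD): counter=6 r=(6,0) succ=(0,0) retry=(1,0)
step 4 (t1 CAS): counter=7 r=(6,0) succ=(1,0) retry=(1,0)
step 5 (t2 LOAD): counter=7 r=(6,7) succ=(1,0) retry=(1,0)
step 6 (t2 CAS): counter=8 r=(6,7) succ=(1,1) retry=(1,0)

counter=8 r=(6,7) succ=(1,1) retry=(1,0)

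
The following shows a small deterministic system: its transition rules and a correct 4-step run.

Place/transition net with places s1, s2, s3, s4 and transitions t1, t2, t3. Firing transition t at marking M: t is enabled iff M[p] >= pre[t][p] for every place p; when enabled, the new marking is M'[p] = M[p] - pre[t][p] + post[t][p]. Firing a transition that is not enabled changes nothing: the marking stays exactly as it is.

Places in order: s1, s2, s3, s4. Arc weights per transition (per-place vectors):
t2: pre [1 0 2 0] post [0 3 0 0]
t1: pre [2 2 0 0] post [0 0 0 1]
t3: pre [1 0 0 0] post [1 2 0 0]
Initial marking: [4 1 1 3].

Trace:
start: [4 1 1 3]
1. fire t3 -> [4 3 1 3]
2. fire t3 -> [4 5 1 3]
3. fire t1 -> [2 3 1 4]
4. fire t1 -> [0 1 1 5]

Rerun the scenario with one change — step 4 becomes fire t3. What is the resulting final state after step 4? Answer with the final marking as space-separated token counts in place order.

(re-executing from step 4 with the substitution; state before step 4: [2 3 1 4])
4. fire t3 -> [2 5 1 4]

2 5 1 4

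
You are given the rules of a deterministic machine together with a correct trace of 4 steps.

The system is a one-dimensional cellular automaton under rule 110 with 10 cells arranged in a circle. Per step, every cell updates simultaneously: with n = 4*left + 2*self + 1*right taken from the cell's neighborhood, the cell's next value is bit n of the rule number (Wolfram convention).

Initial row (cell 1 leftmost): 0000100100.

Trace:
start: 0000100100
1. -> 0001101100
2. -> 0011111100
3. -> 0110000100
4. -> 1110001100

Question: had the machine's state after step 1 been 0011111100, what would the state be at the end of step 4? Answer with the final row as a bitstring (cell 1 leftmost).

state after step 1 := 0011111100
2. -> 0110000100
3. -> 1110001100
4. -> 1010011101

1010011101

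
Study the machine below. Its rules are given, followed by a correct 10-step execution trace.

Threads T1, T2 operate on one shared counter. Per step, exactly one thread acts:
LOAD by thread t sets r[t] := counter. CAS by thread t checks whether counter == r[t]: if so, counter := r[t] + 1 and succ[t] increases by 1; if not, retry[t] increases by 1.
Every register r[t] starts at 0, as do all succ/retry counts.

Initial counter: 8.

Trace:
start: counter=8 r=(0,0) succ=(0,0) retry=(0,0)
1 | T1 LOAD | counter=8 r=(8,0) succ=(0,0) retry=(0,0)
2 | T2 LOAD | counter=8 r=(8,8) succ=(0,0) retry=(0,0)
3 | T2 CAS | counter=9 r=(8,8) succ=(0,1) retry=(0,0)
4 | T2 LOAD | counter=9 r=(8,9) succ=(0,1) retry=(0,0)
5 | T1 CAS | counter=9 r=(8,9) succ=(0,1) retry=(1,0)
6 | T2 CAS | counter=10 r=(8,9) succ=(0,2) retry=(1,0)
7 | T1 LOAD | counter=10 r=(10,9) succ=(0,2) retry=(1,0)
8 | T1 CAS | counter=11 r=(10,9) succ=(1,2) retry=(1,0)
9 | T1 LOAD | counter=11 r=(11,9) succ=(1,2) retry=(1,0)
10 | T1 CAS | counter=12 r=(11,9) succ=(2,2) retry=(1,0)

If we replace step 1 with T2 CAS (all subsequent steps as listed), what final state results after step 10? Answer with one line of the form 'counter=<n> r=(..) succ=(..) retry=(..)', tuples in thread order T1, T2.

(re-executing from step 1 with the substitution; state before step 1: counter=8 r=(0,0) succ=(0,0) retry=(0,0))
1 | T2 CAS | counter=8 r=(0,0) succ=(0,0) retry=(0,1)
2 | T2 LOAD | counter=8 r=(0,8) succ=(0,0) retry=(0,1)
3 | T2 CAS | counter=9 r=(0,8) succ=(0,1) retry=(0,1)
4 | T2 LOAD | counter=9 r=(0,9) succ=(0,1) retry=(0,1)
5 | T1 CAS | counter=9 r=(0,9) succ=(0,1) retry=(1,1)
6 | T2 CAS | counter=10 r=(0,9) succ=(0,2) retry=(1,1)
7 | T1 LOAD | counter=10 r=(10,9) succ=(0,2) retry=(1,1)
8 | T1 CAS | counter=11 r=(10,9) succ=(1,2) retry=(1,1)
9 | T1 LOAD | counter=11 r=(11,9) succ=(1,2) retry=(1,1)
10 | T1 CAS | counter=12 r=(11,9) succ=(2,2) retry=(1,1)

counter=12 r=(11,9) succ=(2,2) retry=(1,1)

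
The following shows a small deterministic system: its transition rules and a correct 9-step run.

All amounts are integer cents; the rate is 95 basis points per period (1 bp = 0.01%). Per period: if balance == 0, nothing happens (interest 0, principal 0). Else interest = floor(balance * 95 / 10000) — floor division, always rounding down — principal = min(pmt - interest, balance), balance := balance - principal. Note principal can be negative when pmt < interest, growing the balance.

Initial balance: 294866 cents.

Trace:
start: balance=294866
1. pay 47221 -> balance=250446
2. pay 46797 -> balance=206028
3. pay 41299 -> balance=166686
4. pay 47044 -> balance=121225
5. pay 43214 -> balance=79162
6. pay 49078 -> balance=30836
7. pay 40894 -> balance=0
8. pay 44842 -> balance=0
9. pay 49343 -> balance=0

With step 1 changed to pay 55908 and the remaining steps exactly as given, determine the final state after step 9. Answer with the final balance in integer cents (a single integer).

(re-executing from step 1 with the substitution; state before step 1: balance=294866)
1. pay 55908 -> balance=241759
2. pay 46797 -> balance=197258
3. pay 41299 -> balance=157832
4. pay 47044 -> balance=112287
5. pay 43214 -> balance=70139
6. pay 49078 -> balance=21727
7. pay 40894 -> balance=0
8. pay 44842 -> balance=0
9. pay 49343 -> balance=0

0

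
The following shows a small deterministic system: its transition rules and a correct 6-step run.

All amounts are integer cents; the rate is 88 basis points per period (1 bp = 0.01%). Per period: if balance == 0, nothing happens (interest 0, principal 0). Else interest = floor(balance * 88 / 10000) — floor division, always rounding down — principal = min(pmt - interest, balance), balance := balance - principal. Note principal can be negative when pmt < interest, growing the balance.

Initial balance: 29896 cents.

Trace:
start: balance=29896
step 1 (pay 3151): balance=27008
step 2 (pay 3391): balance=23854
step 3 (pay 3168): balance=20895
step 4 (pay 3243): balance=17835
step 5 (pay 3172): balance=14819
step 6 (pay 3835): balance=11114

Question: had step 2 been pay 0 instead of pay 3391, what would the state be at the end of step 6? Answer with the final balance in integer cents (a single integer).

14627

(re-executing from step 2 with the substitution; state before step 2: balance=27008)
step 2 (pay 0): balance=27245
step 3 (pay 3168): balance=24316
step 4 (pay 3243): balance=21286
step 5 (pay 3172): balance=18301
step 6 (pay 3835): balance=14627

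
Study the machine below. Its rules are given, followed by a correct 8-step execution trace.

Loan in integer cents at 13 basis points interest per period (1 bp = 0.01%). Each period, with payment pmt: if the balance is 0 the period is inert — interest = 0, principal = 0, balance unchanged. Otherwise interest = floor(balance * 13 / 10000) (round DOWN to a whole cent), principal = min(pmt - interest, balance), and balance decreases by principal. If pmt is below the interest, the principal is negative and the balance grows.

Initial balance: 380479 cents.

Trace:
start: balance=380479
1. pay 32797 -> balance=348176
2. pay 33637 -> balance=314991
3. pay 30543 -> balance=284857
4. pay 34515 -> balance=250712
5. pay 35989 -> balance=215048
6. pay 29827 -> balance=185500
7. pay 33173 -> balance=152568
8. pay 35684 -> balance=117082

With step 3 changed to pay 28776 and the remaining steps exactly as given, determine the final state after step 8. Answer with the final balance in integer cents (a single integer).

118860

(re-executing from step 3 with the substitution; state before step 3: balance=314991)
3. pay 28776 -> balance=286624
4. pay 34515 -> balance=252481
5. pay 35989 -> balance=216820
6. pay 29827 -> balance=187274
7. pay 33173 -> balance=154344
8. pay 35684 -> balance=118860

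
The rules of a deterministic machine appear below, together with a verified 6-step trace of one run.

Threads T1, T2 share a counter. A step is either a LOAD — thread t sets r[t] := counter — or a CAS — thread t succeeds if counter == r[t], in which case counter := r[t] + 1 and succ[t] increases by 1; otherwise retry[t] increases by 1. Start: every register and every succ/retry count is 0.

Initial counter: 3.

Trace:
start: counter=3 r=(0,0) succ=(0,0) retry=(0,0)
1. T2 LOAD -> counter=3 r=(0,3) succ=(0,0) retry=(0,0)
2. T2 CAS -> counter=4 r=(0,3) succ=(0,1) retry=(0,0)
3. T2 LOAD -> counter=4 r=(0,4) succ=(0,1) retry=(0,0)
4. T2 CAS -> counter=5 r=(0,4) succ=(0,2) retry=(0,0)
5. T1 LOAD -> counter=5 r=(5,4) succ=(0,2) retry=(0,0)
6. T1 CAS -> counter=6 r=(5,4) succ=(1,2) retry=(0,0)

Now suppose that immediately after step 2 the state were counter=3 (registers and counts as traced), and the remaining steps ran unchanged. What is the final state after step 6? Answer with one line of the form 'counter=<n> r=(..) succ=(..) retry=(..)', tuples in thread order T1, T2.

counter=5 r=(4,3) succ=(1,2) retry=(0,0)

state after step 2 := counter=3 r=(0,3) succ=(0,1) retry=(0,0)
3. T2 LOAD -> counter=3 r=(0,3) succ=(0,1) retry=(0,0)
4. T2 CAS -> counter=4 r=(0,3) succ=(0,2) retry=(0,0)
5. T1 LOAD -> counter=4 r=(4,3) succ=(0,2) retry=(0,0)
6. T1 CAS -> counter=5 r=(4,3) succ=(1,2) retry=(0,0)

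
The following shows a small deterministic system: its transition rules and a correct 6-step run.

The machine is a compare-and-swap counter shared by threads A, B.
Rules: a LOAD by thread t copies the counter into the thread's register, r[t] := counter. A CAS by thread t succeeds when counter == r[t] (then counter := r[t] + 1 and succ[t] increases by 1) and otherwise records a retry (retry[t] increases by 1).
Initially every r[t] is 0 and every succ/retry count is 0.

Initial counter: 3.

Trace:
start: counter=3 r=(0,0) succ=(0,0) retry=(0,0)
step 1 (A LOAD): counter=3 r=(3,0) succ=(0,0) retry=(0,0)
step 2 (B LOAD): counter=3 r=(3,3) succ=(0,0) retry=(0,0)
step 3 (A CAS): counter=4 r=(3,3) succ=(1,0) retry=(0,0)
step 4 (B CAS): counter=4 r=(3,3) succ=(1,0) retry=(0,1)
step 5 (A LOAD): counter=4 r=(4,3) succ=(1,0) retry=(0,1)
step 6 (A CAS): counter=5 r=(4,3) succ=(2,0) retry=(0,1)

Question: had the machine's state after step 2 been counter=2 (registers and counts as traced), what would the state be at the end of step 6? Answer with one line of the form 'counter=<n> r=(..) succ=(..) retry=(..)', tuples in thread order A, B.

state after step 2 := counter=2 r=(3,3) succ=(0,0) retry=(0,0)
step 3 (A CAS): counter=2 r=(3,3) succ=(0,0) retry=(1,0)
step 4 (B CAS): counter=2 r=(3,3) succ=(0,0) retry=(1,1)
step 5 (A LOAD): counter=2 r=(2,3) succ=(0,0) retry=(1,1)
step 6 (A CAS): counter=3 r=(2,3) succ=(1,0) retry=(1,1)

counter=3 r=(2,3) succ=(1,0) retry=(1,1)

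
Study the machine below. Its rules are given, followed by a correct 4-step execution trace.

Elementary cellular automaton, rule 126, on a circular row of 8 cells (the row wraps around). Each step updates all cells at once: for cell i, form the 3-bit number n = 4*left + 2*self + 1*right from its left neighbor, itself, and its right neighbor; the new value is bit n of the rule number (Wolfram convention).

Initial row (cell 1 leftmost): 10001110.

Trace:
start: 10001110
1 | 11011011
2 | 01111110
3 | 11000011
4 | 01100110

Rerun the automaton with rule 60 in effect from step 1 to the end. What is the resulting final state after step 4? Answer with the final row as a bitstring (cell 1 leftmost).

(re-executing steps 1..4 under rule 60; state before step 1: 10001110)
1 | 11001001
2 | 00101101
3 | 10111011
4 | 01100110

01100110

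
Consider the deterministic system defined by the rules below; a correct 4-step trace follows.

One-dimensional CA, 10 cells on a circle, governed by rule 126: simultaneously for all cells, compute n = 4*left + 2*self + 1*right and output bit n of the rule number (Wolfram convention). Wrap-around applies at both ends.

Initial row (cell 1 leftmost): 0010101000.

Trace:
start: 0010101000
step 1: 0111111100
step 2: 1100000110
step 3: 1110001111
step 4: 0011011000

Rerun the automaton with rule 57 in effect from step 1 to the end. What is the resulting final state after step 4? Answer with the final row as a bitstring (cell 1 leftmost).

1001010110

(re-executing steps 1..4 under rule 57; state before step 1: 0010101000)
step 1: 1001010111
step 2: 0100101100
step 3: 0010011011
step 4: 1001010110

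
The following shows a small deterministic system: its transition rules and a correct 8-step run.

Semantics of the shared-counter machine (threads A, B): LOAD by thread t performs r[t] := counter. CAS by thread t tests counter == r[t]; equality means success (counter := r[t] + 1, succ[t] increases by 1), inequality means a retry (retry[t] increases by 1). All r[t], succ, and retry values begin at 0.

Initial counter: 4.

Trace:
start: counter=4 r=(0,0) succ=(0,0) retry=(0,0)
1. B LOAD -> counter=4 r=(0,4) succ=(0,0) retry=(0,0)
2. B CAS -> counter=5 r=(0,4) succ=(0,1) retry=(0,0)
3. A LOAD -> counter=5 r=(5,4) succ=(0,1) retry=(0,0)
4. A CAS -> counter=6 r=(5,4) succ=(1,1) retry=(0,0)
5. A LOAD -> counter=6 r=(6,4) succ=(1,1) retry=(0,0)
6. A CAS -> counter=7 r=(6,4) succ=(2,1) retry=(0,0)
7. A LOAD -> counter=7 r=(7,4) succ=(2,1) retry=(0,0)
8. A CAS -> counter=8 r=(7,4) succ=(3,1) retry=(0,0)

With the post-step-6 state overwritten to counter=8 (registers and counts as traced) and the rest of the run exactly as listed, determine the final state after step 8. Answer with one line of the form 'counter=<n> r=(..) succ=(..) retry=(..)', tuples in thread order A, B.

counter=9 r=(8,4) succ=(3,1) retry=(0,0)

state after step 6 := counter=8 r=(6,4) succ=(2,1) retry=(0,0)
7. A LOAD -> counter=8 r=(8,4) succ=(2,1) retry=(0,0)
8. A CAS -> counter=9 r=(8,4) succ=(3,1) retry=(0,0)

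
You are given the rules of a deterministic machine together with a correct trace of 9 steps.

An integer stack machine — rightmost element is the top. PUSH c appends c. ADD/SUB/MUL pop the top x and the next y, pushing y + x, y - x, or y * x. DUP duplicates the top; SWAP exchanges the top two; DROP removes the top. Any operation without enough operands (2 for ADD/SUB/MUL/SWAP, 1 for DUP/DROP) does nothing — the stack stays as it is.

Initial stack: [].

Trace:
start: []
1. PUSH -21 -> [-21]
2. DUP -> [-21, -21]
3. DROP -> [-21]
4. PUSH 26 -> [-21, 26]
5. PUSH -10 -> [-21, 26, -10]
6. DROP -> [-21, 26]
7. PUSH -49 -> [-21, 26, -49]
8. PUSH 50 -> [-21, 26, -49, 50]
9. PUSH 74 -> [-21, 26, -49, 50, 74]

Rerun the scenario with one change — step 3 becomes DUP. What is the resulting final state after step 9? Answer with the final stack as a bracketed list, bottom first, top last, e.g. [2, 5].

[-21, -21, -21, 26, -49, 50, 74]

(re-executing from step 3 with the substitution; state before step 3: [-21, -21])
3. DUP -> [-21, -21, -21]
4. PUSH 26 -> [-21, -21, -21, 26]
5. PUSH -10 -> [-21, -21, -21, 26, -10]
6. DROP -> [-21, -21, -21, 26]
7. PUSH -49 -> [-21, -21, -21, 26, -49]
8. PUSH 50 -> [-21, -21, -21, 26, -49, 50]
9. PUSH 74 -> [-21, -21, -21, 26, -49, 50, 74]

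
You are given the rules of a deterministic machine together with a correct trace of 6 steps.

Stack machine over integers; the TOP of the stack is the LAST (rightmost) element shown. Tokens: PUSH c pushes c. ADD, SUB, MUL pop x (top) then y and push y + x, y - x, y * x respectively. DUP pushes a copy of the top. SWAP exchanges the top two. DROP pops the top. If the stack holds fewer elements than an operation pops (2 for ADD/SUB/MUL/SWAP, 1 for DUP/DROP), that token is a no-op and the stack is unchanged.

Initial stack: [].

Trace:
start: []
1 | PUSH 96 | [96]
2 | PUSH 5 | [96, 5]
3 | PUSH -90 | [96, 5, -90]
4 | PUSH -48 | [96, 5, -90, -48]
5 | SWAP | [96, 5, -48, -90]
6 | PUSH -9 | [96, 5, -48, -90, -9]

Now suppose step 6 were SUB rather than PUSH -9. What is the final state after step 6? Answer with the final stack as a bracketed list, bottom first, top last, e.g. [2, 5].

(re-executing from step 6 with the substitution; state before step 6: [96, 5, -48, -90])
6 | SUB | [96, 5, 42]

[96, 5, 42]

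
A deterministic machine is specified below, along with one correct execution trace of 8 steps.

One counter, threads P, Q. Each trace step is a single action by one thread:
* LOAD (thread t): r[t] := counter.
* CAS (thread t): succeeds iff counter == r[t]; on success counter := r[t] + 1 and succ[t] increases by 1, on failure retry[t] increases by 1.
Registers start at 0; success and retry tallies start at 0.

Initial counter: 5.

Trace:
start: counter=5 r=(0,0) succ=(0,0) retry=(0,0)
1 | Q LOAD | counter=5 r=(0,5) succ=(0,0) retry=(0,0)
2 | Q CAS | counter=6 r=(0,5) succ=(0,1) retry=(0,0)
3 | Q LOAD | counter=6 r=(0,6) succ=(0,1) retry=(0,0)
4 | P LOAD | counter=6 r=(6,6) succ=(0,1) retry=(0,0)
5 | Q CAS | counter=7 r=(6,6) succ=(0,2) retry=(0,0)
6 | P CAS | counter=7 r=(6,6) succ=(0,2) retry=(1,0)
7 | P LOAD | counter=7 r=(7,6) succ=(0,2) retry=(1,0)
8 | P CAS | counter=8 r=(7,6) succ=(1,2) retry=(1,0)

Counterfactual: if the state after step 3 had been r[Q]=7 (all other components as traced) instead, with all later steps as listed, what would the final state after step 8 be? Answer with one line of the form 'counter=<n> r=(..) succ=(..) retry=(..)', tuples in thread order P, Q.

state after step 3 := counter=6 r=(0,7) succ=(0,1) retry=(0,0)
4 | P LOAD | counter=6 r=(6,7) succ=(0,1) retry=(0,0)
5 | Q CAS | counter=6 r=(6,7) succ=(0,1) retry=(0,1)
6 | P CAS | counter=7 r=(6,7) succ=(1,1) retry=(0,1)
7 | P LOAD | counter=7 r=(7,7) succ=(1,1) retry=(0,1)
8 | P CAS | counter=8 r=(7,7) succ=(2,1) retry=(0,1)

counter=8 r=(7,7) succ=(2,1) retry=(0,1)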